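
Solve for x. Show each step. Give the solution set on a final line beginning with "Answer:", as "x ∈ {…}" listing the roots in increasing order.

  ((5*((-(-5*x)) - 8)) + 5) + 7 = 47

Step 1. [((5*((-(-5*x)) - 8)) + 5) + 7 = 47] +7 is outermost — subtract 7 both sides ⇒ sub: (5*((-(-5*x)) - 8)) + 5 = 40.
Step 2. [(5*((-(-5*x)) - 8)) + 5 = 40] subtract 5: x sits inside (… + 5) ⇒ sub: 5*((-(-5*x)) - 8) = 35.
Step 3. [5*((-(-5*x)) - 8) = 35] leading coefficient 5: divide by 5. So div: (-(-5*x)) - 8 = 7.
Step 4. [(-(-5*x)) - 8 = 7] 8 comes off first (add 8), so sub: -(-5*x) = 15.
Step 5. [-(-5*x) = 15] LHS negated; negate both sides ⇒ neg: -5*x = -15.
Step 6. [-5*x = -15] LHS = -5·(…); ÷-5 both sides ⇒ div: x = 3.

Answer: x ∈ {3}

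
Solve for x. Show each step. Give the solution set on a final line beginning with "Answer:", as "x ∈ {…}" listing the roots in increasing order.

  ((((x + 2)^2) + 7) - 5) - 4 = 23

Step 1. [((((x + 2)^2) + 7) - 5) - 4 = 23] -4 is outermost — add 4 both sides ⇒ sub: (((x + 2)^2) + 7) - 5 = 27.
Step 2. [(((x + 2)^2) + 7) - 5 = 27] -5 is outermost — add 5 both sides. So sub: ((x + 2)^2) + 7 = 32.
Step 3. [((x + 2)^2) + 7 = 32] peel the +7: subtract 7 from each side ⇒ sub: (x + 2)^2 = 25.
Step 4. [(x + 2)^2 = 25] √ both sides: 25 ≥ 0 gives two branches. So sqrt: x + 2 = 5 or -5.
Step 5. [x + 2 = 5 or -5] 2 comes off first (subtract 2). So sub: x = 3 or -7.

Answer: x ∈ {-7, 3}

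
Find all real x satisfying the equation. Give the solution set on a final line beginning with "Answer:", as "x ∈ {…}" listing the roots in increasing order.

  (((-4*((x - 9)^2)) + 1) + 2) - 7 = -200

Step 1. [(((-4*((x - 9)^2)) + 1) + 2) - 7 = -200] add 7: x sits inside (… - 7) ⇒ sub: ((-4*((x - 9)^2)) + 1) + 2 = -193.
Step 2. [((-4*((x - 9)^2)) + 1) + 2 = -193] 2 comes off first (subtract 2). So sub: (-4*((x - 9)^2)) + 1 = -195.
Step 3. [(-4*((x - 9)^2)) + 1 = -195] subtract 1: x sits inside (… + 1). So sub: -4*((x - 9)^2) = -196.
Step 4. [-4*((x - 9)^2) = -196] -4·(inner) — divide through by -4. So div: (x - 9)^2 = 49.
Step 5. [(x - 9)^2 = 49] LHS squared, RHS 49 ≥ 0: apply √ (±), so sqrt: x - 9 = 7 or -7.
Step 6. [x - 9 = 7 or -7] the outer -9 inverts by adding 9, so sub: x = 16 or 2.

Answer: x ∈ {2, 16}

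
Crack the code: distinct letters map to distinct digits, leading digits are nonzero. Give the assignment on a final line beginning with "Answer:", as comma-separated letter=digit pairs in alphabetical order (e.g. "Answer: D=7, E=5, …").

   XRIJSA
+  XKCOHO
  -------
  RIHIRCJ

Step 1. [col 1: A + O ≡ J (mod 10)] several values work for A in column 1 (A + O ≡ J (mod 10), carry-in 0); try A=5. So A=5.
Step 2. [R] the sum has 7 digits but both addends have 6; that extra leading digit R is the final carry, namely 1. So R=1.
Step 3. [col 1: A + O ≡ J (mod 10)] column 1 (A + O ≡ J (mod 10), carry-in 0) doesn't pin O yet; pick O=8 and continue, so O=8.
Step 4. [col 1: A + O ≡ J (mod 10)] in column 1 we have A+O≡J with carry-in 0; given A=5, O=8 and digits 1,5,8 already taken and all letters distinct, that pins J to 3. So J=3.
Step 5. [col 2: S + H ≡ C (mod 10)] column 2 (S + H ≡ C (mod 10), carry-in 1) doesn't pin C yet; pick C=9 and continue, so C=9.
Step 6. [col 2: S + H ≡ C (mod 10)] H=2 is one option consistent with column 2 (S + H ≡ C (mod 10), carry-in 1) — take it. So H=2.
Step 7. [col 2: S + H ≡ C (mod 10)] column 2: given H=2, C=9, carry-in 1, and digits 1,2,3,5,8,9 already taken and all letters distinct, S+H≡C (mod 10) forces S=6 ⇒ S=6.
Step 8. [col 4: I + C ≡ I (mod 10)] no forcing yet in column 4 (carry-in 1); I=4 is free and consistent — try it. So I=4.
Step 9. [col 5: R + K ≡ H (mod 10)] column 5: given R=1, H=2, carry-in 1, and digits 1,2,3,4,5,6,8,9 already taken and all letters distinct, R+K≡H (mod 10) forces K=0 ⇒ K=0.
Step 10. [col 6: X + X ≡ I (mod 10)] column 6 reads X+X+carry(0)=I with I=4; with digits 0,1,2,3,4,5,6,8,9 already taken and all letters distinct, the only value for X is 7 ⇒ X=7.

Answer: A=5, C=9, H=2, I=4, J=3, K=0, O=8, R=1, S=6, X=7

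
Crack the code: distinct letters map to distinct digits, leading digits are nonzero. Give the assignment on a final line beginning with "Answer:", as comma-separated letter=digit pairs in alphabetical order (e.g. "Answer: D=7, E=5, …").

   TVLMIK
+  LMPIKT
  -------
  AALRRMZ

Step 1. [col 1: K + T ≡ Z (mod 10)] no forcing yet in column 1 (carry-in 0); T=7 is free and consistent — try it. So T=7.
Step 2. [col 1: K + T ≡ Z (mod 10)] Z=9 is one option consistent with column 1 (K + T ≡ Z (mod 10), carry-in 0) — take it, so Z=9.
Step 3. [A] the sum has 7 digits but both addends have 6; that extra leading digit A is the final carry, namely 1 ⇒ A=1.
Step 4. [col 1: K + T ≡ Z (mod 10)] column 1: given T=7, Z=9, carry-in 0, and digits 1,7,9 already taken and all letters distinct, K+T≡Z (mod 10) forces K=2. So K=2.
Step 5. [col 2: I + K ≡ M (mod 10)] I=6 is one option consistent with column 2 (I + K ≡ M (mod 10), carry-in 0) — take it. So I=6.
Step 6. [col 2: I + K ≡ M (mod 10)] column 2: given I=6, K=2, carry-in 0, and digits 1,2,6,7,9 already taken and all letters distinct, I+K≡M (mod 10) forces M=8. So M=8.
Step 7. [col 3: M + I ≡ R (mod 10)] from column 3 (M=8, I=6, carry-in 0, digits 1,2,6,7,8,9 already taken and all letters distinct): R must equal 4 ⇒ R=4.
Step 8. [col 4: L + P ≡ R (mod 10)] P=0 is one option consistent with column 4 (L + P ≡ R (mod 10), carry-in 1) — take it ⇒ P=0.
Step 9. [col 4: L + P ≡ R (mod 10)] in column 4 we have L+P≡R with carry-in 1; given P=0, R=4 and digits 0,1,2,4,6,7,8,9 already taken and all letters distinct, that pins L to 3 ⇒ L=3.
Step 10. [col 5: V + M ≡ L (mod 10)] from column 5 (M=8, L=3, carry-in 0, digits 0,1,2,3,4,6,7,8,9 already taken and all letters distinct): V must equal 5, so V=5.

Answer: A=1, I=6, K=2, L=3, M=8, P=0, R=4, T=7, V=5, Z=9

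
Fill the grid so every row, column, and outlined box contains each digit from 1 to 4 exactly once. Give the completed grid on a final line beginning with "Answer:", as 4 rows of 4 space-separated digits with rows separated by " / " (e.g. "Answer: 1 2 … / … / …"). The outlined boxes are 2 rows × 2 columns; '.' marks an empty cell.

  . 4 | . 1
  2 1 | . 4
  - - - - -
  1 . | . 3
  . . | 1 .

Step 1. [r1c1∈{3}] r1c1 is down to just 3. So r1c1=3.
Step 2. [r3c2∈{2}] r3c2's peers cover all but 2 ⇒ r3c2=2.
Step 3. [r4c1∈{4}] r4c1's peers cover all but 4, so r4c1=4.
Step 4. [r1c3∈{2}] r1c3 has the single candidate 2, so r1c3=2.
Step 5. [r4c2∈{3}] r4c2's peers cover all but 3, so r4c2=3.
Step 6. [r4c4∈{2}] nothing but 2 survives at r4c4. So r4c4=2.
Step 7. [r3c3∈{4}] r3c3 has the single candidate 4 ⇒ r3c3=4.
Step 8. [r2c3∈{3}] only 3 remains possible at r2c3. So r2c3=3.

Answer: 3 4 2 1 / 2 1 3 4 / 1 2 4 3 / 4 3 1 2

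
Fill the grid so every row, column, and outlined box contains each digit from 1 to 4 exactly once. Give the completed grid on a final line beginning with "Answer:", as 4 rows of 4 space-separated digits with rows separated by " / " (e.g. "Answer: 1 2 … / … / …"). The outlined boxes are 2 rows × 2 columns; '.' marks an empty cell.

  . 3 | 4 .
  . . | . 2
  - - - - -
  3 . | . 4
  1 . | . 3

Step 1. [r3c2∈{2}] r3c2 has the single candidate 2 ⇒ r3c2=2.
Step 2. [r2c2∈{1,4}] across col 2, 1 lands solely at r2c2, so r2c2=1.
Step 3. [r3c3∈{1}] r3c3's peers cover all but 1, so r3c3=1.
Step 4. [r4c3∈{2}] r4c3 is down to just 2 ⇒ r4c3=2.
Step 5. [r2c3∈{3}] only 3 remains possible at r2c3 ⇒ r2c3=3.
Step 6. [r1c4∈{1}] only 1 remains possible at r1c4 ⇒ r1c4=1.
Step 7. [r4c2∈{4}] r4c2 has the single candidate 4. So r4c2=4.
Step 8. [r2c1∈{4}] nothing but 4 survives at r2c1, so r2c1=4.
Step 9. [r1c1∈{2}] nothing but 2 survives at r1c1, so r1c1=2.

Answer: 2 3 4 1 / 4 1 3 2 / 3 2 1 4 / 1 4 2 3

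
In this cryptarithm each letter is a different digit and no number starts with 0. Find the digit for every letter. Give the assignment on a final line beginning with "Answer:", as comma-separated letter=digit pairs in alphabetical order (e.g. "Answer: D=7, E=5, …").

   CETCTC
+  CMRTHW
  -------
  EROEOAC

Step 1. [E] the sum has 7 digits but both addends have 6; that extra leading digit E is the final carry, namely 1 ⇒ E=1.
Step 2. [col 1: C + W ≡ C (mod 10)] column 1: given nothing yet, carry-in 0, and digits 1 already taken and all letters distinct, C+W≡C (mod 10) forces W=0. So W=0.
Step 3. [col 1: C + W ≡ C (mod 10)] column 1 (C + W ≡ C (mod 10), carry-in 0) doesn't pin C yet; pick C=6 and continue. So C=6.
Step 4. [col 2: T + H ≡ A (mod 10)] column 2 (T + H ≡ A (mod 10), carry-in 0) doesn't pin A yet; pick A=7 and continue ⇒ A=7.
Step 5. [col 2: T + H ≡ A (mod 10)] T=8 is one option consistent with column 2 (T + H ≡ A (mod 10), carry-in 0) — take it, so T=8.
Step 6. [col 2: T + H ≡ A (mod 10)] from column 2 (T=8, A=7, carry-in 0, digits 0,1,6,7,8 already taken and all letters distinct): H must equal 9. So H=9.
Step 7. [col 3: C + T ≡ O (mod 10)] in column 3 we have C+T≡O with carry-in 1; given C=6, T=8 and digits 0,1,6,7,8,9 already taken and all letters distinct, that pins O to 5, so O=5.
Step 8. [col 4: T + R ≡ E (mod 10)] from column 4 (T=8, E=1, carry-in 1, digits 0,1,5,6,7,8,9 already taken and all letters distinct): R must equal 2, so R=2.
Step 9. [col 5: E + M ≡ O (mod 10)] from column 5 (E=1, O=5, carry-in 1, digits 0,1,2,5,6,7,8,9 already taken and all letters distinct): M must equal 3. So M=3.

Answer: A=7, C=6, E=1, H=9, M=3, O=5, R=2, T=8, W=0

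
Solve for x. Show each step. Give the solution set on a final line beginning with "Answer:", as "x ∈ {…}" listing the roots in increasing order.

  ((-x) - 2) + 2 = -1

Step 1. [((-x) - 2) + 2 = -1] subtract 2: x sits inside (… + 2). So sub: (-x) - 2 = -3.
Step 2. [(-x) - 2 = -3] the outer -2 inverts by adding 2, so sub: -x = -1.
Step 3. [-x = -1] flip signs both sides ⇒ neg: x = 1.

Answer: x ∈ {1}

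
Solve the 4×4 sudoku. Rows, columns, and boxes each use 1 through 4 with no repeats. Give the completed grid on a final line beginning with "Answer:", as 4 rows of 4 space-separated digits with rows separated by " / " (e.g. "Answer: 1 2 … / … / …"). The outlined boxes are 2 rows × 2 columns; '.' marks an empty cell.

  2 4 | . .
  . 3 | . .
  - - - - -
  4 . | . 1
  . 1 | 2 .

Step 1. [r1c4∈{3}] r1c4 has the single candidate 3. So r1c4=3.
Step 2. [r2c3∈{1,4}] col 3 places 4 nowhere but r2c3 ⇒ r2c3=4.
Step 3. [r2c1∈{1}] r2c1 has the single candidate 1 ⇒ r2c1=1.
Step 4. [r3c3∈{3}] r3c3 is down to just 3 ⇒ r3c3=3.
Step 5. [r4c4∈{4}] only 4 remains possible at r4c4, so r4c4=4.
Step 6. [r3c2∈{2}] r3c2 has the single candidate 2 ⇒ r3c2=2.
Step 7. [r4c1∈{3}] r4c1 has the single candidate 3 ⇒ r4c1=3.
Step 8. [r2c4∈{2}] only 2 remains possible at r2c4, so r2c4=2.
Step 9. [r1c3∈{1}] r1c3 has the single candidate 1. So r1c3=1.

Answer: 2 4 1 3 / 1 3 4 2 / 4 2 3 1 / 3 1 2 4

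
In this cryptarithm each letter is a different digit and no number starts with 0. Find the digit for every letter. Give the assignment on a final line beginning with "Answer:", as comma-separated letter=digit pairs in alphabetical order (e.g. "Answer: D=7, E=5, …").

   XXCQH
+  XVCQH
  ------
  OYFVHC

Step 1. [col 1: H + H ≡ C (mod 10)] H=7 is one option consistent with column 1 (H + H ≡ C (mod 10), carry-in 0) — take it ⇒ H=7.
Step 2. [O] O is the leading digit of a 6-digit sum of two 5-digit numbers; the final carry is exactly 1. So O=1.
Step 3. [col 1: H + H ≡ C (mod 10)] from column 1 (H=7, carry-in 0, digits 1,7 already taken and all letters distinct): C must equal 4, so C=4.
Step 4. [col 2: Q + Q ≡ H (mod 10)] column 2 (Q + Q ≡ H (mod 10), carry-in 1) doesn't pin Q yet; pick Q=8 and continue. So Q=8.
Step 5. [col 3: C + C ≡ V (mod 10)] from column 3 (C=4, carry-in 1, digits 1,4,7,8 already taken and all letters distinct): V must equal 9. So V=9.
Step 6. [col 4: X + V ≡ F (mod 10)] column 4 (X + V ≡ F (mod 10), carry-in 0) doesn't pin F yet; pick F=5 and continue. So F=5.
Step 7. [col 4: X + V ≡ F (mod 10)] column 4: given V=9, F=5, carry-in 0, and digits 1,4,5,7,8,9 already taken and all letters distinct, X+V≡F (mod 10) forces X=6. So X=6.
Step 8. [col 5: X + X ≡ Y (mod 10)] in column 5 we have X+X≡Y with carry-in 1; given X=6 and digits 1,4,5,6,7,8,9 already taken and all letters distinct, that pins Y to 3 ⇒ Y=3.

Answer: C=4, F=5, H=7, O=1, Q=8, V=9, X=6, Y=3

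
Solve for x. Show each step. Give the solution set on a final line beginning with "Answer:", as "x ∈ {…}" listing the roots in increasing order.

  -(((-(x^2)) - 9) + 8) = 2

Step 1. [-(((-(x^2)) - 9) + 8) = 2] LHS negated; negate both sides, so neg: ((-(x^2)) - 9) + 8 = -2.
Step 2. [((-(x^2)) - 9) + 8 = -2] subtract 8: x sits inside (… + 8). So sub: (-(x^2)) - 9 = -10.
Step 3. [(-(x^2)) - 9 = -10] -9 is outermost — add 9 both sides ⇒ sub: -(x^2) = -1.
Step 4. [-(x^2) = -1] leading − — multiply by −1, so neg: x^2 = 1.
Step 5. [x^2 = 1] √ both sides: 1 ≥ 0 gives two branches, so sqrt: x = 1 or -1.

Answer: x ∈ {-1, 1}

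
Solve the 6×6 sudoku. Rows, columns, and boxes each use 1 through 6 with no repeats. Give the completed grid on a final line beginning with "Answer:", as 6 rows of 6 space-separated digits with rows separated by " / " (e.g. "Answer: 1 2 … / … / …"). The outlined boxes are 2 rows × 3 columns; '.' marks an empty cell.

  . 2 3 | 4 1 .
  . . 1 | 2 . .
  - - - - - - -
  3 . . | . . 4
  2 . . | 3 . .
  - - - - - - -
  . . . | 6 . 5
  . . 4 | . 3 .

Step 1. [r2c5∈{5,6}] r2c5 is the only open cell in box 2 admitting 5, so r2c5=5.
Step 2. [r4c5∈{6}] r4c5 has the single candidate 6, so r4c5=6.
Step 3. [r6c4∈{1}] r6c4 has the single candidate 1. So r6c4=1.
Step 4. [r3c2∈{1,5,6}] r3c2 is the only open cell in row 3 admitting 1, so r3c2=1.
Step 5. [r4c3∈{5}] r4c3 is down to just 5, so r4c3=5.
Step 6. [r2c1∈{4,6}] col 1 places 4 nowhere but r2c1. So r2c1=4.
Step 7. [r2c2∈{6}] r2c2 has the single candidate 6 ⇒ r2c2=6.
Step 8. [r6c6∈{2}] nothing but 2 survives at r6c6 ⇒ r6c6=2.
Step 9. [r6c2∈{5}] r6c2 is down to just 5. So r6c2=5.
Step 10. [r1c1∈{5}] r1c1 has the single candidate 5, so r1c1=5.
Step 11. [r3c5∈{2}] only 2 remains possible at r3c5, so r3c5=2.
Step 12. [r5c5∈{4}] r5c5 has the single candidate 4, so r5c5=4.
Step 13. [r6c1∈{6}] r6c1 is down to just 6 ⇒ r6c1=6.
Step 14. [r5c3∈{2}] r5c3's peers cover all but 2 ⇒ r5c3=2.
Step 15. [r5c2∈{3}] r5c2's peers cover all but 3, so r5c2=3.
Step 16. [r3c3∈{6}] r3c3 is down to just 6. So r3c3=6.
Step 17. [r5c1∈{1}] nothing but 1 survives at r5c1, so r5c1=1.
Step 18. [r1c6∈{6}] r1c6 is down to just 6, so r1c6=6.
Step 19. [r2c6∈{3}] nothing but 3 survives at r2c6 ⇒ r2c6=3.
Step 20. [r4c2∈{4}] r4c2 has the single candidate 4, so r4c2=4.
Step 21. [r4c6∈{1}] r4c6's peers cover all but 1. So r4c6=1.
Step 22. [r3c4∈{5}] r3c4 is down to just 5 ⇒ r3c4=5.

Answer: 5 2 3 4 1 6 / 4 6 1 2 5 3 / 3 1 6 5 2 4 / 2 4 5 3 6 1 / 1 3 2 6 4 5 / 6 5 4 1 3 2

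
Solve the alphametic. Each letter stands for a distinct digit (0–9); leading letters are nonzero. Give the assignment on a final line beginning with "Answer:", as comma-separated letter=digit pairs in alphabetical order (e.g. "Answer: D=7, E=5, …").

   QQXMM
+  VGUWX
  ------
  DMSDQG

Step 1. [col 1: M + X ≡ G (mod 10)] M=6 is one option consistent with column 1 (M + X ≡ G (mod 10), carry-in 0) — take it ⇒ M=6.
Step 2. [col 1: M + X ≡ G (mod 10)] no forcing yet in column 1 (carry-in 0); X=9 is free and consistent — try it, so X=9.
Step 3. [col 1: M + X ≡ G (mod 10)] from column 1 (M=6, X=9, carry-in 0, digits 6,9 already taken and all letters distinct): G must equal 5 ⇒ G=5.
Step 4. [col 2: M + W ≡ Q (mod 10)] W=0 is one option consistent with column 2 (M + W ≡ Q (mod 10), carry-in 1) — take it. So W=0.
Step 5. [col 2: M + W ≡ Q (mod 10)] column 2: given M=6, W=0, carry-in 1, and digits 0,5,6,9 already taken and all letters distinct, M+W≡Q (mod 10) forces Q=7, so Q=7.
Step 6. [col 3: X + U ≡ D (mod 10)] U=2 is one option consistent with column 3 (X + U ≡ D (mod 10), carry-in 0) — take it ⇒ U=2.
Step 7. [col 3: X + U ≡ D (mod 10)] from column 3 (X=9, U=2, carry-in 0, digits 0,2,5,6,7,9 already taken and all letters distinct): D must equal 1 ⇒ D=1.
Step 8. [col 4: Q + G ≡ S (mod 10)] from column 4 (Q=7, G=5, carry-in 1, digits 0,1,2,5,6,7,9 already taken and all letters distinct): S must equal 3 ⇒ S=3.
Step 9. [col 5: Q + V ≡ M (mod 10)] column 5 reads Q+V+carry(1)=M with Q=7, M=6; with digits 0,1,2,3,5,6,7,9 already taken and all letters distinct, the only value for V is 8 ⇒ V=8.

Answer: D=1, G=5, M=6, Q=7, S=3, U=2, V=8, W=0, X=9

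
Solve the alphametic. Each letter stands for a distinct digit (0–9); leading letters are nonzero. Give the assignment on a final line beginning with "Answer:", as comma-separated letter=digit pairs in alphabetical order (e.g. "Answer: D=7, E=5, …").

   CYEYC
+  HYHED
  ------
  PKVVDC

Step 1. [col 1: C + D ≡ C (mod 10)] column 1 reads C+D+carry(0)=C with nothing yet; with all letters distinct, none taken yet, the only value for D is 0, so D=0.
Step 2. [P] the sum has 6 digits but both addends have 5; that extra leading digit P is the final carry, namely 1. So P=1.
Step 3. [col 1: C + D ≡ C (mod 10)] C=7 is one option consistent with column 1 (C + D ≡ C (mod 10), carry-in 0) — take it, so C=7.
Step 4. [col 2: Y + E ≡ D (mod 10)] column 2 (Y + E ≡ D (mod 10), carry-in 0) doesn't pin Y yet; pick Y=2 and continue, so Y=2.
Step 5. [col 2: Y + E ≡ D (mod 10)] column 2: given Y=2, D=0, carry-in 0, and digits 0,1,2,7 already taken and all letters distinct, Y+E≡D (mod 10) forces E=8. So E=8.
Step 6. [col 3: E + H ≡ V (mod 10)] several values work for V in column 3 (E + H ≡ V (mod 10), carry-in 1); try V=5. So V=5.
Step 7. [col 3: E + H ≡ V (mod 10)] from column 3 (E=8, V=5, carry-in 1, digits 0,1,2,5,7,8 already taken and all letters distinct): H must equal 6, so H=6.
Step 8. [col 5: C + H ≡ K (mod 10)] from column 5 (C=7, H=6, carry-in 0, digits 0,1,2,5,6,7,8 already taken and all letters distinct): K must equal 3. So K=3.

Answer: C=7, D=0, E=8, H=6, K=3, P=1, V=5, Y=2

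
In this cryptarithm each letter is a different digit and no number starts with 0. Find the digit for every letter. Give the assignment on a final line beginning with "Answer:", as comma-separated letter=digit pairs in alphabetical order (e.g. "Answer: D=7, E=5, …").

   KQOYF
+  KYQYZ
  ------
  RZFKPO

Step 1. [col 1: F + Z ≡ O (mod 10)] column 1 (F + Z ≡ O (mod 10), carry-in 0) doesn't pin Z yet; pick Z=3 and continue ⇒ Z=3.
Step 2. [col 1: F + Z ≡ O (mod 10)] no forcing yet in column 1 (carry-in 0); O=7 is free and consistent — try it. So O=7.
Step 3. [R] adding two 5-digit numbers gives at most 5+1 digits, and here it does — R is that final carry and must be 1, so R=1.
Step 4. [col 1: F + Z ≡ O (mod 10)] in column 1 we have F+Z≡O with carry-in 0; given Z=3, O=7 and digits 1,3,7 already taken and all letters distinct, that pins F to 4, so F=4.
Step 5. [col 2: Y + Y ≡ P (mod 10)] several values work for P in column 2 (Y + Y ≡ P (mod 10), carry-in 0); try P=0, so P=0.
Step 6. [col 2: Y + Y ≡ P (mod 10)] in column 2 we have Y+Y≡P with carry-in 0; given P=0 and digits 0,1,3,4,7 already taken and all letters distinct, that pins Y to 5 ⇒ Y=5.
Step 7. [col 3: O + Q ≡ K (mod 10)] column 3 reads O+Q+carry(1)=K with O=7; with digits 0,1,3,4,5,7 already taken and all letters distinct, the only value for Q is 8. So Q=8.
Step 8. [col 3: O + Q ≡ K (mod 10)] column 3: given O=7, Q=8, carry-in 1, and digits 0,1,3,4,5,7,8 already taken and all letters distinct, O+Q≡K (mod 10) forces K=6, so K=6.

Answer: F=4, K=6, O=7, P=0, Q=8, R=1, Y=5, Z=3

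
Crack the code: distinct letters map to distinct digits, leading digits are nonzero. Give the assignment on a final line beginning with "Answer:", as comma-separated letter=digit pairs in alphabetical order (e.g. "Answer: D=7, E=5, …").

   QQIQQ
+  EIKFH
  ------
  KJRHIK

Step 1. [col 1: Q + H ≡ K (mod 10)] column 1 (Q + H ≡ K (mod 10), carry-in 0) doesn't pin H yet; pick H=6 and continue ⇒ H=6.
Step 2. [col 1: Q + H ≡ K (mod 10)] column 1 (Q + H ≡ K (mod 10), carry-in 0) doesn't pin K yet; pick K=1 and continue ⇒ K=1.
Step 3. [col 1: Q + H ≡ K (mod 10)] column 1: given H=6, K=1, carry-in 0, and digits 1,6 already taken and all letters distinct, Q+H≡K (mod 10) forces Q=5. So Q=5.
Step 4. [col 2: Q + F ≡ I (mod 10)] column 2 (Q + F ≡ I (mod 10), carry-in 1) doesn't pin F yet; pick F=8 and continue ⇒ F=8.
Step 5. [col 2: Q + F ≡ I (mod 10)] from column 2 (Q=5, F=8, carry-in 1, digits 1,5,6,8 already taken and all letters distinct): I must equal 4, so I=4.
Step 6. [col 4: Q + I ≡ R (mod 10)] in column 4 we have Q+I≡R with carry-in 0; given Q=5, I=4 and digits 1,4,5,6,8 already taken and all letters distinct, that pins R to 9, so R=9.
Step 7. [col 5: Q + E ≡ J (mod 10)] column 5 (Q + E ≡ J (mod 10), carry-in 0) doesn't pin E yet; pick E=7 and continue. So E=7.
Step 8. [col 5: Q + E ≡ J (mod 10)] column 5: given Q=5, E=7, carry-in 0, and digits 1,4,5,6,7,8,9 already taken and all letters distinct, Q+E≡J (mod 10) forces J=2, so J=2.

Answer: E=7, F=8, H=6, I=4, J=2, K=1, Q=5, R=9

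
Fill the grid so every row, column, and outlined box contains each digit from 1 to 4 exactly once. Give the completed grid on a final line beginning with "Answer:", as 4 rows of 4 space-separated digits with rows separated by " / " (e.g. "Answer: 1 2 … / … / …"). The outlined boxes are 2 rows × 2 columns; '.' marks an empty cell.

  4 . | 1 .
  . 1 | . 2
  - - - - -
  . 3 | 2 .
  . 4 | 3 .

Step 1. [r4c4∈{1}] r4c4 has the single candidate 1, so r4c4=1.
Step 2. [r3c1∈{1}] r3c1's peers cover all but 1. So r3c1=1.
Step 3. [r4c1∈{2}] r4c1's peers cover all but 2 ⇒ r4c1=2.
Step 4. [r1c2∈{2}] r1c2 is down to just 2 ⇒ r1c2=2.
Step 5. [r2c3∈{4}] r2c3 is down to just 4. So r2c3=4.
Step 6. [r1c4∈{3}] only 3 remains possible at r1c4. So r1c4=3.
Step 7. [r3c4∈{4}] r3c4's peers cover all but 4, so r3c4=4.
Step 8. [r2c1∈{3}] only 3 remains possible at r2c1. So r2c1=3.

Answer: 4 2 1 3 / 3 1 4 2 / 1 3 2 4 / 2 4 3 1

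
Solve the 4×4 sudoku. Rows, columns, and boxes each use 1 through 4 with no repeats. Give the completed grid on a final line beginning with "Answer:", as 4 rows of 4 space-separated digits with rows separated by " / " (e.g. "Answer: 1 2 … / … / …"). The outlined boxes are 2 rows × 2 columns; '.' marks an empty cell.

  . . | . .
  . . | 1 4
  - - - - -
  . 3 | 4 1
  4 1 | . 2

Step 1. [r2c2∈{2}] r2c2's peers cover all but 2. So r2c2=2.
Step 2. [r1c4∈{3}] r1c4 has the single candidate 3. So r1c4=3.
Step 3. [r1c2∈{4}] r1c2's peers cover all but 4, so r1c2=4.
Step 4. [r1c1∈{1}] r1c1 is down to just 1. So r1c1=1.
Step 5. [r4c3∈{3}] nothing but 3 survives at r4c3, so r4c3=3.
Step 6. [r2c1∈{3}] nothing but 3 survives at r2c1 ⇒ r2c1=3.
Step 7. [r1c3∈{2}] r1c3 has the single candidate 2. So r1c3=2.
Step 8. [r3c1∈{2}] r3c1 has the single candidate 2. So r3c1=2.

Answer: 1 4 2 3 / 3 2 1 4 / 2 3 4 1 / 4 1 3 2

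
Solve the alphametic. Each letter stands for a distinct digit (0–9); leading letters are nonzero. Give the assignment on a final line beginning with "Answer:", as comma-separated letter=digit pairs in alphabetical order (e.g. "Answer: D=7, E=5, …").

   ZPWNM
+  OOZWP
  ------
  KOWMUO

Step 1. [col 1: M + P ≡ O (mod 10)] column 1 (M + P ≡ O (mod 10), carry-in 0) doesn't pin O yet; pick O=8 and continue. So O=8.
Step 2. [col 1: M + P ≡ O (mod 10)] several values work for M in column 1 (M + P ≡ O (mod 10), carry-in 0); try M=3, so M=3.
Step 3. [col 1: M + P ≡ O (mod 10)] in column 1 we have M+P≡O with carry-in 0; given M=3, O=8 and digits 3,8 already taken and all letters distinct, that pins P to 5, so P=5.
Step 4. [col 2: N + W ≡ U (mod 10)] several values work for N in column 2 (N + W ≡ U (mod 10), carry-in 0); try N=2 ⇒ N=2.
Step 5. [K] the sum has 6 digits but both addends have 5; that extra leading digit K is the final carry, namely 1, so K=1.
Step 6. [col 2: N + W ≡ U (mod 10)] no forcing yet in column 2 (carry-in 0); U=6 is free and consistent — try it. So U=6.
Step 7. [col 2: N + W ≡ U (mod 10)] in column 2 we have N+W≡U with carry-in 0; given N=2, U=6 and digits 1,2,3,5,6,8 already taken and all letters distinct, that pins W to 4. So W=4.
Step 8. [col 3: W + Z ≡ M (mod 10)] from column 3 (W=4, M=3, carry-in 0, digits 1,2,3,4,5,6,8 already taken and all letters distinct): Z must equal 9 ⇒ Z=9.

Answer: K=1, M=3, N=2, O=8, P=5, U=6, W=4, Z=9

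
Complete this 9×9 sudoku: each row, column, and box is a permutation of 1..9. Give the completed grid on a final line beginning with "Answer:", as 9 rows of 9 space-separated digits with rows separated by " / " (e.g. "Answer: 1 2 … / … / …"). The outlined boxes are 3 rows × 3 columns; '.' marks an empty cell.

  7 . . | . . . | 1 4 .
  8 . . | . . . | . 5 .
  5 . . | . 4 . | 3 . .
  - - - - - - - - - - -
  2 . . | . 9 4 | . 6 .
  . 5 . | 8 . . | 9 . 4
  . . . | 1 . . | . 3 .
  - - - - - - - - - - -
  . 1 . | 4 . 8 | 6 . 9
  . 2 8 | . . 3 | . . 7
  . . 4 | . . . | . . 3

Step 1. [r3c8∈{2,7,8,9}] r3c8 is the only open cell in col 8 admitting 9 ⇒ r3c8=9.
Step 2. [r3c2∈{6}] r3c2's peers cover all but 6, so r3c2=6.
Step 3. [r5c8∈{1,2,7}] r5c8 is the only open cell in col 8 admitting 7. So r5c8=7.
Step 4. [r1c5∈{2,3,5,6,8}] in col 5, 8 fits only at r1c5. So r1c5=8.
Step 5. [r2c7∈{2,7}] col 7 places 7 nowhere but r2c7. So r2c7=7.
Step 6. [r5c1∈{1,3,6}] col 1 places 1 nowhere but r5c1 ⇒ r5c1=1.
Step 7. [r7c3∈{3,5,7}] r7c3 is the only open cell in col 3 admitting 5 ⇒ r7c3=5.
Step 8. [r9c2∈{7,9}] box 7 places 7 nowhere but r9c2, so r9c2=7.
Step 9. [r7c8∈{2}] r7c8's peers cover all but 2, so r7c8=2.
Step 10. [r6c7∈{2,5,8}] in col 7, 2 fits only at r6c7. So r6c7=2.
Step 11. [r2c2∈{3,4,9}] across row 2, 4 lands solely at r2c2 ⇒ r2c2=4.
Step 12. [r3c9∈{2,8}] row 3 places 8 nowhere but r3c9. So r3c9=8.
Step 13. [r6c9∈{5}] r6c9 is down to just 5. So r6c9=5.
Step 14. [r4c4∈{3,5,7}] across row 4, 5 lands solely at r4c4, so r4c4=5.
Step 15. [r1c6∈{2,5,6,9}] in row 1, 5 fits only at r1c6, so r1c6=5.
Step 16. [r5c5∈{2,3,6}] in box 5, 3 fits only at r5c5. So r5c5=3.
Step 17. [r5c6∈{2,6}] 2 has one home in row 5: r5c6 ⇒ r5c6=2.
Step 18. [r4c7∈{8}] r4c7 has the single candidate 8, so r4c7=8.
Step 19. [r4c2∈{3}] only 3 remains possible at r4c2. So r4c2=3.
Step 20. [r1c2∈{9}] r1c2 has the single candidate 9, so r1c2=9.
Step 21. [r6c3∈{6,7,9}] in col 3, 9 fits only at r6c3 ⇒ r6c3=9.
Step 22. [r8c8∈{1}] r8c8 has the single candidate 1. So r8c8=1.
Step 23. [r3c4∈{2,7}] across col 4, 7 lands solely at r3c4. So r3c4=7.
Step 24. [r3c6∈{1}] r3c6 is down to just 1 ⇒ r3c6=1.
Step 25. [r9c5∈{1,2,5,6}] across row 9, 1 lands solely at r9c5 ⇒ r9c5=1.
Step 26. [r2c5∈{2,6}] col 5 places 2 nowhere but r2c5. So r2c5=2.
Step 27. [r2c9∈{6}] only 6 remains possible at r2c9, so r2c9=6.
Step 28. [r1c4∈{3,6}] r1c4 is the only open cell in row 1 admitting 6 ⇒ r1c4=6.
Step 29. [r8c4∈{9}] r8c4 is down to just 9. So r8c4=9.
Step 30. [r9c6∈{6}] r9c6's peers cover all but 6, so r9c6=6.
Step 31. [r1c3∈{2,3}] across row 1, 3 lands solely at r1c3, so r1c3=3.
Step 32. [r6c5∈{6,7}] col 5 places 6 nowhere but r6c5, so r6c5=6.
Step 33. [r8c5∈{5}] r8c5 has the single candidate 5, so r8c5=5.
Step 34. [r7c1∈{3}] only 3 remains possible at r7c1. So r7c1=3.
Step 35. [r2c6∈{9}] r2c6 has the single candidate 9. So r2c6=9.
Step 36. [r6c2∈{8}] nothing but 8 survives at r6c2, so r6c2=8.
Step 37. [r3c3∈{2}] r3c3 has the single candidate 2. So r3c3=2.
Step 38. [r9c1∈{9}] r9c1 has the single candidate 9, so r9c1=9.
Step 39. [r4c3∈{7}] r4c3 is down to just 7. So r4c3=7.
Step 40. [r9c8∈{8}] r9c8 is down to just 8. So r9c8=8.
Step 41. [r7c5∈{7}] r7c5 is down to just 7 ⇒ r7c5=7.
Step 42. [r6c6∈{7}] only 7 remains possible at r6c6. So r6c6=7.
Step 43. [r9c4∈{2}] nothing but 2 survives at r9c4. So r9c4=2.
Step 44. [r8c7∈{4}] r8c7 has the single candidate 4. So r8c7=4.
Step 45. [r1c9∈{2}] r1c9's peers cover all but 2, so r1c9=2.
Step 46. [r8c1∈{6}] nothing but 6 survives at r8c1 ⇒ r8c1=6.
Step 47. [r9c7∈{5}] r9c7 has the single candidate 5 ⇒ r9c7=5.
Step 48. [r4c9∈{1}] r4c9's peers cover all but 1 ⇒ r4c9=1.
Step 49. [r2c3∈{1}] nothing but 1 survives at r2c3, so r2c3=1.
Step 50. [r5c3∈{6}] r5c3 has the single candidate 6. So r5c3=6.
Step 51. [r6c1∈{4}] nothing but 4 survives at r6c1. So r6c1=4.
Step 52. [r2c4∈{3}] r2c4 is down to just 3, so r2c4=3.

Answer: 7 9 3 6 8 5 1 4 2 / 8 4 1 3 2 9 7 5 6 / 5 6 2 7 4 1 3 9 8 / 2 3 7 5 9 4 8 6 1 / 1 5 6 8 3 2 9 7 4 / 4 8 9 1 6 7 2 3 5 / 3 1 5 4 7 8 6 2 9 / 6 2 8 9 5 3 4 1 7 / 9 7 4 2 1 6 5 8 3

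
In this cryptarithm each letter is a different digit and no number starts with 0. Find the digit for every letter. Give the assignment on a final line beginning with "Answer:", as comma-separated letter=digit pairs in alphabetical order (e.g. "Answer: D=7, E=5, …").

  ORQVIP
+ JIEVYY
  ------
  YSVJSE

Step 1. [col 1: P + Y ≡ E (mod 10)] several values work for P in column 1 (P + Y ≡ E (mod 10), carry-in 0); try P=7. So P=7.
Step 2. [col 1: P + Y ≡ E (mod 10)] Y=8 is one option consistent with column 1 (P + Y ≡ E (mod 10), carry-in 0) — take it ⇒ Y=8.
Step 3. [col 1: P + Y ≡ E (mod 10)] from column 1 (P=7, Y=8, carry-in 0, digits 7,8 already taken and all letters distinct): E must equal 5. So E=5.
Step 4. [col 2: I + Y ≡ S (mod 10)] S=1 is one option consistent with column 2 (I + Y ≡ S (mod 10), carry-in 1) — take it, so S=1.
Step 5. [col 2: I + Y ≡ S (mod 10)] column 2 reads I+Y+carry(1)=S with Y=8, S=1; with digits 1,5,7,8 already taken and all letters distinct, the only value for I is 2, so I=2.
Step 6. [col 3: V + V ≡ J (mod 10)] several values work for V in column 3 (V + V ≡ J (mod 10), carry-in 1); try V=6 ⇒ V=6.
Step 7. [col 3: V + V ≡ J (mod 10)] from column 3 (V=6, carry-in 1, digits 1,2,5,6,7,8 already taken and all letters distinct): J must equal 3, so J=3.
Step 8. [col 4: Q + E ≡ V (mod 10)] column 4: given E=5, V=6, carry-in 1, and digits 1,2,3,5,6,7,8 already taken and all letters distinct, Q+E≡V (mod 10) forces Q=0, so Q=0.
Step 9. [col 5: R + I ≡ S (mod 10)] in column 5 we have R+I≡S with carry-in 0; given I=2, S=1 and digits 0,1,2,3,5,6,7,8 already taken and all letters distinct, that pins R to 9, so R=9.
Step 10. [col 6: O + J ≡ Y (mod 10)] in column 6 we have O+J≡Y with carry-in 1; given J=3, Y=8 and digits 0,1,2,3,5,6,7,8,9 already taken and all letters distinct, that pins O to 4, so O=4.

Answer: E=5, I=2, J=3, O=4, P=7, Q=0, R=9, S=1, V=6, Y=8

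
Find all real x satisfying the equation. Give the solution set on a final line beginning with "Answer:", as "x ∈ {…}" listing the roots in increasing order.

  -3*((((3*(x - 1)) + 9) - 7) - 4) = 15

Step 1. [-3*((((3*(x - 1)) + 9) - 7) - 4) = 15] LHS = -3·(…); ÷-3 both sides. So div: (((3*(x - 1)) + 9) - 7) - 4 = -5.
Step 2. [(((3*(x - 1)) + 9) - 7) - 4 = -5] 4 comes off first (add 4). So sub: ((3*(x - 1)) + 9) - 7 = -1.
Step 3. [((3*(x - 1)) + 9) - 7 = -1] 7 comes off first (add 7) ⇒ sub: (3*(x - 1)) + 9 = 6.
Step 4. [(3*(x - 1)) + 9 = 6] 3 divides every term; factor it out ⇒ factor: (x - 1) + 3 = 2.
Step 5. [(x - 1) + 3 = 2] the outer +3 inverts by subtracting 3 ⇒ sub: x - 1 = -1.
Step 6. [x - 1 = -1] the outer -1 inverts by adding 1, so sub: x = 0.

Answer: x ∈ {0}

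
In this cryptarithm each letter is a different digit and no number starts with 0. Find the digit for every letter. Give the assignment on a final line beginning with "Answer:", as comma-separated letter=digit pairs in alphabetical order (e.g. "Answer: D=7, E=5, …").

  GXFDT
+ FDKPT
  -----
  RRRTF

Step 1. [col 1: T + T ≡ F (mod 10)] no forcing yet in column 1 (carry-in 0); T=3 is free and consistent — try it, so T=3.
Step 2. [col 1: T + T ≡ F (mod 10)] in column 1 we have T+T≡F with carry-in 0; given T=3 and digits 3 already taken and all letters distinct, that pins F to 6. So F=6.
Step 3. [col 2: D + P ≡ T (mod 10)] column 2 (D + P ≡ T (mod 10), carry-in 0) doesn't pin P yet; pick P=8 and continue ⇒ P=8.
Step 4. [col 2: D + P ≡ T (mod 10)] from column 2 (P=8, T=3, carry-in 0, digits 3,6,8 already taken and all letters distinct): D must equal 5. So D=5.
Step 5. [col 3: F + K ≡ R (mod 10)] column 3 (F + K ≡ R (mod 10), carry-in 1) doesn't pin K yet; pick K=0 and continue. So K=0.
Step 6. [col 3: F + K ≡ R (mod 10)] column 3 reads F+K+carry(1)=R with F=6, K=0; with digits 0,3,5,6,8 already taken and all letters distinct, the only value for R is 7, so R=7.
Step 7. [col 4: X + D ≡ R (mod 10)] column 4: given D=5, R=7, carry-in 0, and digits 0,3,5,6,7,8 already taken and all letters distinct, X+D≡R (mod 10) forces X=2, so X=2.
Step 8. [col 5: G + F ≡ R (mod 10)] column 5: given F=6, R=7, carry-in 0, and digits 0,2,3,5,6,7,8 already taken and all letters distinct, G+F≡R (mod 10) forces G=1, so G=1.

Answer: D=5, F=6, G=1, K=0, P=8, R=7, T=3, X=2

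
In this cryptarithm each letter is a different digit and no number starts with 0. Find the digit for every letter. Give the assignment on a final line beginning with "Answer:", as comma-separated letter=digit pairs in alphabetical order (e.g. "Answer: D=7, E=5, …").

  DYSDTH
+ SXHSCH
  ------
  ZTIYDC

Step 1. [col 1: H + H ≡ C (mod 10)] H=3 is one option consistent with column 1 (H + H ≡ C (mod 10), carry-in 0) — take it, so H=3.
Step 2. [col 1: H + H ≡ C (mod 10)] from column 1 (H=3, carry-in 0, digits 3 already taken and all letters distinct): C must equal 6 ⇒ C=6.
Step 3. [col 2: T + C ≡ D (mod 10)] T=5 is one option consistent with column 2 (T + C ≡ D (mod 10), carry-in 0) — take it ⇒ T=5.
Step 4. [col 2: T + C ≡ D (mod 10)] column 2: given T=5, C=6, carry-in 0, and digits 3,5,6 already taken and all letters distinct, T+C≡D (mod 10) forces D=1 ⇒ D=1.
Step 5. [col 3: D + S ≡ Y (mod 10)] several values work for Y in column 3 (D + S ≡ Y (mod 10), carry-in 1); try Y=0 ⇒ Y=0.
Step 6. [col 3: D + S ≡ Y (mod 10)] column 3: given D=1, Y=0, carry-in 1, and digits 0,1,3,5,6 already taken and all letters distinct, D+S≡Y (mod 10) forces S=8 ⇒ S=8.
Step 7. [col 4: S + H ≡ I (mod 10)] in column 4 we have S+H≡I with carry-in 1; given S=8, H=3 and digits 0,1,3,5,6,8 already taken and all letters distinct, that pins I to 2. So I=2.
Step 8. [col 5: Y + X ≡ T (mod 10)] from column 5 (Y=0, T=5, carry-in 1, digits 0,1,2,3,5,6,8 already taken and all letters distinct): X must equal 4. So X=4.
Step 9. [col 6: D + S ≡ Z (mod 10)] in column 6 we have D+S≡Z with carry-in 0; given D=1, S=8 and digits 0,1,2,3,4,5,6,8 already taken and all letters distinct, that pins Z to 9 ⇒ Z=9.

Answer: C=6, D=1, H=3, I=2, S=8, T=5, X=4, Y=0, Z=9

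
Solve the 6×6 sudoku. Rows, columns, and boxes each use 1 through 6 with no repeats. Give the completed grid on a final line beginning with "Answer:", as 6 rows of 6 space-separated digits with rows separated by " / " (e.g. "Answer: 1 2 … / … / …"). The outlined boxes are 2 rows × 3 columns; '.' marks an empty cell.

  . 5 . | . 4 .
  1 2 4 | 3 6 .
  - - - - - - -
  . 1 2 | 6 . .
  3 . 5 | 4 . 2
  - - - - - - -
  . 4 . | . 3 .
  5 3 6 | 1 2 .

Step 1. [r2c6∈{5}] r2c6 has the single candidate 5. So r2c6=5.
Step 2. [r1c4∈{2}] nothing but 2 survives at r1c4, so r1c4=2.
Step 3. [r4c2∈{6}] only 6 remains possible at r4c2. So r4c2=6.
Step 4. [r1c3∈{3}] r1c3 is down to just 3, so r1c3=3.
Step 5. [r5c3∈{1}] only 1 remains possible at r5c3. So r5c3=1.
Step 6. [r3c6∈{3}] r3c6 has the single candidate 3. So r3c6=3.
Step 7. [r3c1∈{4}] r3c1 has the single candidate 4. So r3c1=4.
Step 8. [r4c5∈{1}] r4c5 is down to just 1. So r4c5=1.
Step 9. [r3c5∈{5}] only 5 remains possible at r3c5 ⇒ r3c5=5.
Step 10. [r1c1∈{6}] r1c1's peers cover all but 6. So r1c1=6.
Step 11. [r1c6∈{1}] nothing but 1 survives at r1c6 ⇒ r1c6=1.
Step 12. [r5c4∈{5}] r5c4 has the single candidate 5 ⇒ r5c4=5.
Step 13. [r5c6∈{6}] nothing but 6 survives at r5c6. So r5c6=6.
Step 14. [r5c1∈{2}] nothing but 2 survives at r5c1 ⇒ r5c1=2.
Step 15. [r6c6∈{4}] nothing but 4 survives at r6c6, so r6c6=4.

Answer: 6 5 3 2 4 1 / 1 2 4 3 6 5 / 4 1 2 6 5 3 / 3 6 5 4 1 2 / 2 4 1 5 3 6 / 5 3 6 1 2 4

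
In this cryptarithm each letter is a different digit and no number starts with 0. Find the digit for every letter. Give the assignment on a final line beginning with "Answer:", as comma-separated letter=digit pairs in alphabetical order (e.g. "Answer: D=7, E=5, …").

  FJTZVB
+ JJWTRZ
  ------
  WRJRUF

Step 1. [col 1: B + Z ≡ F (mod 10)] column 1 (B + Z ≡ F (mod 10), carry-in 0) doesn't pin Z yet; pick Z=7 and continue, so Z=7.
Step 2. [col 1: B + Z ≡ F (mod 10)] F=1 is one option consistent with column 1 (B + Z ≡ F (mod 10), carry-in 0) — take it ⇒ F=1.
Step 3. [col 1: B + Z ≡ F (mod 10)] column 1 reads B+Z+carry(0)=F with Z=7, F=1; with digits 1,7 already taken and all letters distinct, the only value for B is 4, so B=4.
Step 4. [col 2: V + R ≡ U (mod 10)] column 2 (V + R ≡ U (mod 10), carry-in 1) doesn't pin U yet; pick U=6 and continue. So U=6.
Step 5. [col 2: V + R ≡ U (mod 10)] V=0 is one option consistent with column 2 (V + R ≡ U (mod 10), carry-in 1) — take it, so V=0.
Step 6. [col 2: V + R ≡ U (mod 10)] column 2: given V=0, U=6, carry-in 1, and digits 0,1,4,6,7 already taken and all letters distinct, V+R≡U (mod 10) forces R=5 ⇒ R=5.
Step 7. [col 3: Z + T ≡ R (mod 10)] column 3: given Z=7, R=5, carry-in 0, and digits 0,1,4,5,6,7 already taken and all letters distinct, Z+T≡R (mod 10) forces T=8. So T=8.
Step 8. [col 4: T + W ≡ J (mod 10)] from column 4 (T=8, carry-in 1, digits 0,1,4,5,6,7,8 already taken and all letters distinct): W must equal 3, so W=3.
Step 9. [col 4: T + W ≡ J (mod 10)] column 4: given T=8, W=3, carry-in 1, and digits 0,1,3,4,5,6,7,8 already taken and all letters distinct, T+W≡J (mod 10) forces J=2, so J=2.

Answer: B=4, F=1, J=2, R=5, T=8, U=6, V=0, W=3, Z=7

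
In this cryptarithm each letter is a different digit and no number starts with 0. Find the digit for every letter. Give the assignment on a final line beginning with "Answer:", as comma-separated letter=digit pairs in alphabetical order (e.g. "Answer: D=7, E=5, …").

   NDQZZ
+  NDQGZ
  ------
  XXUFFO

Step 1. [X] X is the leading digit of a 6-digit sum of two 5-digit numbers; the final carry is exactly 1. So X=1.
Step 2. [col 1: Z + Z ≡ O (mod 10)] column 1 (Z + Z ≡ O (mod 10), carry-in 0) doesn't pin Z yet; pick Z=7 and continue ⇒ Z=7.
Step 3. [col 1: Z + Z ≡ O (mod 10)] column 1: given Z=7, carry-in 0, and digits 1,7 already taken and all letters distinct, Z+Z≡O (mod 10) forces O=4, so O=4.
Step 4. [col 2: Z + G ≡ F (mod 10)] column 2 (Z + G ≡ F (mod 10), carry-in 1) doesn't pin G yet; pick G=0 and continue, so G=0.
Step 5. [col 2: Z + G ≡ F (mod 10)] from column 2 (Z=7, G=0, carry-in 1, digits 0,1,4,7 already taken and all letters distinct): F must equal 8. So F=8.
Step 6. [col 3: Q + Q ≡ F (mod 10)] from column 3 (F=8, carry-in 0, digits 0,1,4,7,8 already taken and all letters distinct): Q must equal 9. So Q=9.
Step 7. [col 4: D + D ≡ U (mod 10)] no forcing yet in column 4 (carry-in 1); D=6 is free and consistent — try it, so D=6.
Step 8. [col 4: D + D ≡ U (mod 10)] column 4: given D=6, carry-in 1, and digits 0,1,4,6,7,8,9 already taken and all letters distinct, D+D≡U (mod 10) forces U=3, so U=3.
Step 9. [col 5: N + N ≡ X (mod 10)] column 5 reads N+N+carry(1)=X with X=1; with digits 0,1,3,4,6,7,8,9 already taken and all letters distinct, the only value for N is 5 ⇒ N=5.

Answer: D=6, F=8, G=0, N=5, O=4, Q=9, U=3, X=1, Z=7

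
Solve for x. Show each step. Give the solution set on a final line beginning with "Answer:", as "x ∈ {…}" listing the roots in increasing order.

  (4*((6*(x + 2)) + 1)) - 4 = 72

Step 1. [(4*((6*(x + 2)) + 1)) - 4 = 72] add 4: x sits inside (… - 4). So sub: 4*((6*(x + 2)) + 1) = 76.
Step 2. [4*((6*(x + 2)) + 1) = 76] 4·(inner) — divide through by 4. So div: (6*(x + 2)) + 1 = 19.
Step 3. [(6*(x + 2)) + 1 = 19] +1 is outermost — subtract 1 both sides ⇒ sub: 6*(x + 2) = 18.
Step 4. [6*(x + 2) = 18] 6 out front; divide by 6 ⇒ div: x + 2 = 3.
Step 5. [x + 2 = 3] the outer +2 inverts by subtracting 2, so sub: x = 1.

Answer: x ∈ {1}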